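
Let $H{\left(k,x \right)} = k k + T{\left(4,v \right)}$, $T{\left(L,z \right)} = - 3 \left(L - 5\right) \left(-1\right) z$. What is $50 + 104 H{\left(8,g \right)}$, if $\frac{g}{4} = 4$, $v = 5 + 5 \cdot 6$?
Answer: $-4214$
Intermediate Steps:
$v = 35$ ($v = 5 + 30 = 35$)
$T{\left(L,z \right)} = z \left(-15 + 3 L\right)$ ($T{\left(L,z \right)} = - 3 \left(-5 + L\right) \left(-1\right) z = \left(15 - 3 L\right) \left(-1\right) z = \left(-15 + 3 L\right) z = z \left(-15 + 3 L\right)$)
$g = 16$ ($g = 4 \cdot 4 = 16$)
$H{\left(k,x \right)} = -105 + k^{2}$ ($H{\left(k,x \right)} = k k + 3 \cdot 35 \left(-5 + 4\right) = k^{2} + 3 \cdot 35 \left(-1\right) = k^{2} - 105 = -105 + k^{2}$)
$50 + 104 H{\left(8,g \right)} = 50 + 104 \left(-105 + 8^{2}\right) = 50 + 104 \left(-105 + 64\right) = 50 + 104 \left(-41\right) = 50 - 4264 = -4214$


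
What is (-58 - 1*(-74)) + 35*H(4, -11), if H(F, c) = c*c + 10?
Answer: 4601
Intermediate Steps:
H(F, c) = 10 + c**2 (H(F, c) = c**2 + 10 = 10 + c**2)
(-58 - 1*(-74)) + 35*H(4, -11) = (-58 - 1*(-74)) + 35*(10 + (-11)**2) = (-58 + 74) + 35*(10 + 121) = 16 + 35*131 = 16 + 4585 = 4601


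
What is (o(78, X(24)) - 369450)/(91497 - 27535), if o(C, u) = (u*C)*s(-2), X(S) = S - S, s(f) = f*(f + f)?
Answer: -184725/31981 ≈ -5.7761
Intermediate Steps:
s(f) = 2*f**2 (s(f) = f*(2*f) = 2*f**2)
X(S) = 0
o(C, u) = 8*C*u (o(C, u) = (u*C)*(2*(-2)**2) = (C*u)*(2*4) = (C*u)*8 = 8*C*u)
(o(78, X(24)) - 369450)/(91497 - 27535) = (8*78*0 - 369450)/(91497 - 27535) = (0 - 369450)/63962 = -369450*1/63962 = -184725/31981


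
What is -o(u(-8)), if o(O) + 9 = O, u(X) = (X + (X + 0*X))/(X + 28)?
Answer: 49/5 ≈ 9.8000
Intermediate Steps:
u(X) = 2*X/(28 + X) (u(X) = (X + (X + 0))/(28 + X) = (X + X)/(28 + X) = (2*X)/(28 + X) = 2*X/(28 + X))
o(O) = -9 + O
-o(u(-8)) = -(-9 + 2*(-8)/(28 - 8)) = -(-9 + 2*(-8)/20) = -(-9 + 2*(-8)*(1/20)) = -(-9 - 4/5) = -1*(-49/5) = 49/5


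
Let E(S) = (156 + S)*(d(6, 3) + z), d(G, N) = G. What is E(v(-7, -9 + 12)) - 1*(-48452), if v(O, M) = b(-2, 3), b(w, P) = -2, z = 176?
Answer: 76480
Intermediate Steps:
v(O, M) = -2
E(S) = 28392 + 182*S (E(S) = (156 + S)*(6 + 176) = (156 + S)*182 = 28392 + 182*S)
E(v(-7, -9 + 12)) - 1*(-48452) = (28392 + 182*(-2)) - 1*(-48452) = (28392 - 364) + 48452 = 28028 + 48452 = 76480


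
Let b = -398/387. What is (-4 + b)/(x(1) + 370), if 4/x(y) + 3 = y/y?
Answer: -973/71208 ≈ -0.013664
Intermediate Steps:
b = -398/387 (b = -398*1/387 = -398/387 ≈ -1.0284)
x(y) = -2 (x(y) = 4/(-3 + y/y) = 4/(-3 + 1) = 4/(-2) = 4*(-1/2) = -2)
(-4 + b)/(x(1) + 370) = (-4 - 398/387)/(-2 + 370) = -1946/387/368 = (1/368)*(-1946/387) = -973/71208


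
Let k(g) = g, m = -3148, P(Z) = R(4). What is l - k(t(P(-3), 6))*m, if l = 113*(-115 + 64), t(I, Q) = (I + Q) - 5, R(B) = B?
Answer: 9977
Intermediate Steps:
P(Z) = 4
t(I, Q) = -5 + I + Q
l = -5763 (l = 113*(-51) = -5763)
l - k(t(P(-3), 6))*m = -5763 - (-5 + 4 + 6)*(-3148) = -5763 - 5*(-3148) = -5763 - 1*(-15740) = -5763 + 15740 = 9977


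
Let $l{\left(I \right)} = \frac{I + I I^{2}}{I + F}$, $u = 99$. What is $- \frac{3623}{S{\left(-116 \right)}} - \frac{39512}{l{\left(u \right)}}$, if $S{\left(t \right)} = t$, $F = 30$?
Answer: $\frac{1527949}{58812} \approx 25.98$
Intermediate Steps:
$l{\left(I \right)} = \frac{I + I^{3}}{30 + I}$ ($l{\left(I \right)} = \frac{I + I I^{2}}{I + 30} = \frac{I + I^{3}}{30 + I}$)
$- \frac{3623}{S{\left(-116 \right)}} - \frac{39512}{l{\left(u \right)}} = - \frac{3623}{-116} - \frac{39512}{\frac{1}{30 + 99} \left(99 + 99^{3}\right)} = \left(-3623\right) \left(- \frac{1}{116}\right) - \frac{39512}{\frac{1}{129} \left(99 + 970299\right)} = \frac{3623}{116} - \frac{39512}{\frac{1}{129} \cdot 970398} = \frac{3623}{116} - \frac{39512}{\frac{323466}{43}} = \frac{3623}{116} - \frac{77228}{14703} = \frac{1527949}{58812}$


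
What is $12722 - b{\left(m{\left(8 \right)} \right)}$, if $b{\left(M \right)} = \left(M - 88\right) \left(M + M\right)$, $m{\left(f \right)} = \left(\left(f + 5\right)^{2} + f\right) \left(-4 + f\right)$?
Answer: $-865198$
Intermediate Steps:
$m{\left(f \right)} = \left(-4 + f\right) \left(f + \left(5 + f\right)^{2}\right)$ ($m{\left(f \right)} = \left(\left(5 + f\right)^{2} + f\right) \left(-4 + f\right) = \left(f + \left(5 + f\right)^{2}\right) \left(-4 + f\right) = \left(-4 + f\right) \left(f + \left(5 + f\right)^{2}\right)$)
$b{\left(M \right)} = 2 M \left(-88 + M\right)$ ($b{\left(M \right)} = \left(-88 + M\right) 2 M = 2 M \left(-88 + M\right)$)
$12722 - b{\left(m{\left(8 \right)} \right)} = 12722 - 2 \left(-100 + 8^{3} - 152 + 7 \cdot 8^{2}\right) \left(-88 + \left(-100 + 8^{3} - 152 + 7 \cdot 8^{2}\right)\right) = 12722 - 2 \left(-100 + 512 - 152 + 7 \cdot 64\right) \left(-88 + \left(-100 + 512 - 152 + 7 \cdot 64\right)\right) = 12722 - 2 \left(-100 + 512 - 152 + 448\right) \left(-88 + \left(-100 + 512 - 152 + 448\right)\right) = 12722 - 2 \cdot 708 \left(-88 + 708\right) = 12722 - 2 \cdot 708 \cdot 620 = 12722 - 877920 = -865198$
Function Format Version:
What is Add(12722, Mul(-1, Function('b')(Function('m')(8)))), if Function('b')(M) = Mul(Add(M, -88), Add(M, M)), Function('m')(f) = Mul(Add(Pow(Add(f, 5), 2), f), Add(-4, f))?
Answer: -865198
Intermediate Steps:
Function('m')(f) = Mul(Add(-4, f), Add(f, Pow(Add(5, f), 2))) (Function('m')(f) = Mul(Add(Pow(Add(5, f), 2), f), Add(-4, f)) = Mul(Add(f, Pow(Add(5, f), 2)), Add(-4, f)) = Mul(Add(-4, f), Add(f, Pow(Add(5, f), 2))))
Function('b')(M) = Mul(2, M, Add(-88, M)) (Function('b')(M) = Mul(Add(-88, M), Mul(2, M)) = Mul(2, M, Add(-88, M)))
Add(12722, Mul(-1, Function('b')(Function('m')(8)))) = Add(12722, Mul(-1, Mul(2, Add(-100, Pow(8, 3), Mul(-19, 8), Mul(7, Pow(8, 2))), Add(-88, Add(-100, Pow(8, 3), Mul(-19, 8), Mul(7, Pow(8, 2))))))) = Add(12722, Mul(-1, Mul(2, Add(-100, 512, -152, Mul(7, 64)), Add(-88, Add(-100, 512, -152, Mul(7, 64)))))) = Add(12722, Mul(-1, Mul(2, Add(-100, 512, -152, 448), Add(-88, Add(-100, 512, -152, 448))))) = Add(12722, Mul(-1, Mul(2, 708, Add(-88, 708)))) = Add(12722, Mul(-1, Mul(2, 708, 620))) = Add(12722, Mul(-1, 877920)) = Add(12722, -877920) = -865198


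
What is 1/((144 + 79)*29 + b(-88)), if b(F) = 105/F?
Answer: 88/568991 ≈ 0.00015466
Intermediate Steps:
1/((144 + 79)*29 + b(-88)) = 1/((144 + 79)*29 + 105/(-88)) = 1/(223*29 + 105*(-1/88)) = 1/(6467 - 105/88) = 1/(568991/88) = 88/568991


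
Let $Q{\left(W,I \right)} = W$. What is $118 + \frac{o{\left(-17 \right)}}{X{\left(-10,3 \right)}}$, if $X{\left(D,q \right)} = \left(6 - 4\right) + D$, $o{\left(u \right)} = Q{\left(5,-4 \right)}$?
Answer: $\frac{939}{8} \approx 117.38$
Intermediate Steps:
$o{\left(u \right)} = 5$
$X{\left(D,q \right)} = 2 + D$
$118 + \frac{o{\left(-17 \right)}}{X{\left(-10,3 \right)}} = 118 + \frac{5}{2 - 10} = 118 + \frac{5}{-8} = 118 + 5 \left(- \frac{1}{8}\right) = 118 - \frac{5}{8} = \frac{939}{8}$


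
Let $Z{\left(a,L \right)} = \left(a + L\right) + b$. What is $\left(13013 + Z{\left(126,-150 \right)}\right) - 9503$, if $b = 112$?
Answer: $3598$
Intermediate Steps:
$Z{\left(a,L \right)} = 112 + L + a$ ($Z{\left(a,L \right)} = \left(a + L\right) + 112 = \left(L + a\right) + 112 = 112 + L + a$)
$\left(13013 + Z{\left(126,-150 \right)}\right) - 9503 = \left(13013 + \left(112 - 150 + 126\right)\right) - 9503 = \left(13013 + 88\right) - 9503 = 13101 - 9503 = 3598$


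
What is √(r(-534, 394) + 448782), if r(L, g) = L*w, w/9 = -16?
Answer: √525678 ≈ 725.04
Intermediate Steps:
w = -144 (w = 9*(-16) = -144)
r(L, g) = -144*L (r(L, g) = L*(-144) = -144*L)
√(r(-534, 394) + 448782) = √(-144*(-534) + 448782) = √(76896 + 448782) = √525678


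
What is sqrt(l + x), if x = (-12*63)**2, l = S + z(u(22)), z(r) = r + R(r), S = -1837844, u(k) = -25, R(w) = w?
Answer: I*sqrt(1266358) ≈ 1125.3*I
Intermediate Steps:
z(r) = 2*r (z(r) = r + r = 2*r)
l = -1837894 (l = -1837844 + 2*(-25) = -1837844 - 50 = -1837894)
x = 571536 (x = (-756)**2 = 571536)
sqrt(l + x) = sqrt(-1837894 + 571536) = sqrt(-1266358) = I*sqrt(1266358)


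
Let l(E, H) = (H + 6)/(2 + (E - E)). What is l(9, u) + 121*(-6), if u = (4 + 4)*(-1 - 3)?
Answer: -739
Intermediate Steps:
u = -32 (u = 8*(-4) = -32)
l(E, H) = 3 + H/2 (l(E, H) = (6 + H)/(2 + 0) = (6 + H)/2 = (6 + H)*(½) = 3 + H/2)
l(9, u) + 121*(-6) = (3 + (½)*(-32)) + 121*(-6) = (3 - 16) - 726 = -13 - 726 = -739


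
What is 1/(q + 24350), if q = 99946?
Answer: 1/124296 ≈ 8.0453e-6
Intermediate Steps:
1/(q + 24350) = 1/(99946 + 24350) = 1/124296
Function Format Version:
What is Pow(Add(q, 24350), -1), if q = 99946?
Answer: Rational(1, 124296) ≈ 8.0453e-6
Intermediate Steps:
Pow(Add(q, 24350), -1) = Pow(Add(99946, 24350), -1) = Pow(124296, -1) = Rational(1, 124296)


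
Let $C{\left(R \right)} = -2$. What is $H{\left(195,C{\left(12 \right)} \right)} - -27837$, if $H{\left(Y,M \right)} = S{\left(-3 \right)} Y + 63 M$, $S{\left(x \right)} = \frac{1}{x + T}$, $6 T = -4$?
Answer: $\frac{304236}{11} \approx 27658.0$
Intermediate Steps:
$T = - \frac{2}{3}$ ($T = \frac{1}{6} \left(-4\right) = - \frac{2}{3} \approx -0.66667$)
$S{\left(x \right)} = \frac{1}{- \frac{2}{3} + x}$ ($S{\left(x \right)} = \frac{1}{x - \frac{2}{3}} = \frac{1}{- \frac{2}{3} + x}$)
$H{\left(Y,M \right)} = 63 M - \frac{3 Y}{11}$ ($H{\left(Y,M \right)} = \frac{3}{-2 + 3 \left(-3\right)} Y + 63 M = \frac{3}{-2 - 9} Y + 63 M = \frac{3}{-11} Y + 63 M = 3 \left(- \frac{1}{11}\right) Y + 63 M = - \frac{3 Y}{11} + 63 M = 63 M - \frac{3 Y}{11}$)
$H{\left(195,C{\left(12 \right)} \right)} - -27837 = \left(63 \left(-2\right) - \frac{585}{11}\right) - -27837 = \left(-126 - \frac{585}{11}\right) + 27837 = - \frac{1971}{11} + 27837 = \frac{304236}{11}$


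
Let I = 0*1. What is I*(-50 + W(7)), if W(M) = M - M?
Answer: 0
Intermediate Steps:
W(M) = 0
I = 0
I*(-50 + W(7)) = 0*(-50 + 0) = 0*(-50) = 0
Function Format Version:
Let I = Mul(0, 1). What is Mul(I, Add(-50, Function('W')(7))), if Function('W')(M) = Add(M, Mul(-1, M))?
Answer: 0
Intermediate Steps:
Function('W')(M) = 0
I = 0
Mul(I, Add(-50, Function('W')(7))) = Mul(0, Add(-50, 0)) = Mul(0, -50) = 0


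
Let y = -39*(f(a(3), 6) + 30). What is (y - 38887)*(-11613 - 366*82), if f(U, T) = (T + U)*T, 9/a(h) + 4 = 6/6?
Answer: 1696593375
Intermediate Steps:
a(h) = -3 (a(h) = 9/(-4 + 6/6) = 9/(-4 + 6*(1/6)) = 9/(-4 + 1) = 9/(-3) = 9*(-1/3) = -3)
f(U, T) = T*(T + U)
y = -1872 (y = -39*(6*(6 - 3) + 30) = -39*(6*3 + 30) = -39*(18 + 30) = -39*48 = -1872)
(y - 38887)*(-11613 - 366*82) = (-1872 - 38887)*(-11613 - 366*82) = -40759*(-11613 - 30012) = -40759*(-41625) = 1696593375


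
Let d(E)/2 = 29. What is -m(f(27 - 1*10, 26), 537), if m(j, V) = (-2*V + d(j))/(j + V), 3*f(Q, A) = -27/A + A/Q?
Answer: 1347216/712279 ≈ 1.8914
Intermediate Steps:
d(E) = 58 (d(E) = 2*29 = 58)
f(Q, A) = -9/A + A/(3*Q) (f(Q, A) = (-27/A + A/Q)/3 = -9/A + A/(3*Q))
m(j, V) = (58 - 2*V)/(V + j) (m(j, V) = (-2*V + 58)/(j + V) = (58 - 2*V)/(V + j))
-m(f(27 - 1*10, 26), 537) = -2*(29 - 1*537)/(537 + (-9/26 + (1/3)*26/(27 - 1*10))) = -2*(29 - 537)/(537 + (-9*1/26 + (1/3)*26/(27 - 10))) = -2*(-508)/(537 + (-9/26 + (1/3)*26/17)) = -2*(-508)/(537 + (-9/26 + (1/3)*26*(1/17))) = -2*(-508)/(537 + (-9/26 + 26/51)) = -2*(-508)/(537 + 217/1326) = -2*(-508)/712279/1326 = -2*1326*(-508)/712279 = -1*(-1347216/712279) = 1347216/712279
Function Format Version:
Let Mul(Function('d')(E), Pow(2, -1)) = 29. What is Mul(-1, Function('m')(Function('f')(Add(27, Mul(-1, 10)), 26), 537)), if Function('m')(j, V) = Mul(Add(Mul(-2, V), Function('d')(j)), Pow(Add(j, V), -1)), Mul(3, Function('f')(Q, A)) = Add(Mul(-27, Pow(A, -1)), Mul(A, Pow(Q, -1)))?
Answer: Rational(1347216, 712279) ≈ 1.8914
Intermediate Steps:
Function('d')(E) = 58 (Function('d')(E) = Mul(2, 29) = 58)
Function('f')(Q, A) = Add(Mul(-9, Pow(A, -1)), Mul(Rational(1, 3), A, Pow(Q, -1))) (Function('f')(Q, A) = Mul(Rational(1, 3), Add(Mul(-27, Pow(A, -1)), Mul(A, Pow(Q, -1)))) = Add(Mul(-9, Pow(A, -1)), Mul(Rational(1, 3), A, Pow(Q, -1))))
Function('m')(j, V) = Mul(Pow(Add(V, j), -1), Add(58, Mul(-2, V))) (Function('m')(j, V) = Mul(Add(Mul(-2, V), 58), Pow(Add(j, V), -1)) = Mul(Add(58, Mul(-2, V)), Pow(Add(V, j), -1)) = Mul(Pow(Add(V, j), -1), Add(58, Mul(-2, V))))
Mul(-1, Function('m')(Function('f')(Add(27, Mul(-1, 10)), 26), 537)) = Mul(-1, Mul(2, Pow(Add(537, Add(Mul(-9, Pow(26, -1)), Mul(Rational(1, 3), 26, Pow(Add(27, Mul(-1, 10)), -1)))), -1), Add(29, Mul(-1, 537)))) = Mul(-1, Mul(2, Pow(Add(537, Add(Mul(-9, Rational(1, 26)), Mul(Rational(1, 3), 26, Pow(Add(27, -10), -1)))), -1), Add(29, -537))) = Mul(-1, Mul(2, Pow(Add(537, Add(Rational(-9, 26), Mul(Rational(1, 3), 26, Pow(17, -1)))), -1), -508)) = Mul(-1, Mul(2, Pow(Add(537, Add(Rational(-9, 26), Mul(Rational(1, 3), 26, Rational(1, 17)))), -1), -508)) = Mul(-1, Mul(2, Pow(Add(537, Add(Rational(-9, 26), Rational(26, 51))), -1), -508)) = Mul(-1, Mul(2, Pow(Add(537, Rational(217, 1326)), -1), -508)) = Mul(-1, Mul(2, Pow(Rational(712279, 1326), -1), -508)) = Mul(-1, Mul(2, Rational(1326, 712279), -508)) = Mul(-1, Rational(-1347216, 712279)) = Rational(1347216, 712279)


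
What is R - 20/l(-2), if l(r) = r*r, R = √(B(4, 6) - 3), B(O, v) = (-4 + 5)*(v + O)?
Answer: -5 + √7 ≈ -2.3542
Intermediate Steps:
B(O, v) = O + v (B(O, v) = 1*(O + v) = O + v)
R = √7 (R = √((4 + 6) - 3) = √(10 - 3) = √7 ≈ 2.6458)
l(r) = r²
R - 20/l(-2) = √7 - 20/((-2)²) = √7 - 20/4 = √7 - 20*¼ = √7 - 5 = -5 + √7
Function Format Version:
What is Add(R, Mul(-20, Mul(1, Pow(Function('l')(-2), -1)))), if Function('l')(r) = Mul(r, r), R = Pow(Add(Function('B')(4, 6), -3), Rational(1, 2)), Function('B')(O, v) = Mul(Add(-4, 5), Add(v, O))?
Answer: Add(-5, Pow(7, Rational(1, 2))) ≈ -2.3542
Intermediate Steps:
Function('B')(O, v) = Add(O, v) (Function('B')(O, v) = Mul(1, Add(O, v)) = Add(O, v))
R = Pow(7, Rational(1, 2)) (R = Pow(Add(Add(4, 6), -3), Rational(1, 2)) = Pow(Add(10, -3), Rational(1, 2)) = Pow(7, Rational(1, 2)) ≈ 2.6458)
Function('l')(r) = Pow(r, 2)
Add(R, Mul(-20, Mul(1, Pow(Function('l')(-2), -1)))) = Add(Pow(7, Rational(1, 2)), Mul(-20, Mul(1, Pow(Pow(-2, 2), -1)))) = Add(Pow(7, Rational(1, 2)), Mul(-20, Mul(1, Pow(4, -1)))) = Add(Pow(7, Rational(1, 2)), Mul(-20, Mul(1, Rational(1, 4)))) = Add(Pow(7, Rational(1, 2)), Mul(-20, Rational(1, 4))) = Add(Pow(7, Rational(1, 2)), -5) = Add(-5, Pow(7, Rational(1, 2)))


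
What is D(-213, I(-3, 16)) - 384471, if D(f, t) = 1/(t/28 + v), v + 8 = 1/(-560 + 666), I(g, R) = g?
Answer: -4620189491/12017 ≈ -3.8447e+5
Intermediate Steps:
v = -847/106 (v = -8 + 1/(-560 + 666) = -8 + 1/106 = -847/106 ≈ -7.9906)
D(f, t) = 1/(-847/106 + t/28) (D(f, t) = 1/(t/28 - 847/106) = 1/(-847/106 + t/28))
D(-213, I(-3, 16)) - 384471 = 1484/(-11858 + 53*(-3)) - 384471 = 1484/(-11858 - 159) - 384471 = 1484/(-12017) - 384471 = 1484*(-1/12017) - 384471 = -1484/12017 - 384471 = -4620189491/12017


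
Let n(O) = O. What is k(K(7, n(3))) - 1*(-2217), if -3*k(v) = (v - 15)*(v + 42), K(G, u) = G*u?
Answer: 2091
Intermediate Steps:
k(v) = -(-15 + v)*(42 + v)/3 (k(v) = -(v - 15)*(v + 42)/3 = -(-15 + v)*(42 + v)/3)
k(K(7, n(3))) - 1*(-2217) = (210 - 63*3 - (7*3)**2/3) - 1*(-2217) = (210 - 9*21 - 1/3*21**2) + 2217 = (210 - 189 - 1/3*441) + 2217 = (210 - 189 - 147) + 2217 = -126 + 2217 = 2091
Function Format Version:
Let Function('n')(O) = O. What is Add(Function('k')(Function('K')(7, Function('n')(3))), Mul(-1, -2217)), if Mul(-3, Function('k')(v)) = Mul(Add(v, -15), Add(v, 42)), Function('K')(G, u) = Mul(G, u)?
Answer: 2091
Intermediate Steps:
Function('k')(v) = Mul(Rational(-1, 3), Add(-15, v), Add(42, v)) (Function('k')(v) = Mul(Rational(-1, 3), Mul(Add(v, -15), Add(v, 42))) = Mul(Rational(-1, 3), Mul(Add(-15, v), Add(42, v))) = Mul(Rational(-1, 3), Add(-15, v), Add(42, v)))
Add(Function('k')(Function('K')(7, Function('n')(3))), Mul(-1, -2217)) = Add(Add(210, Mul(-9, Mul(7, 3)), Mul(Rational(-1, 3), Pow(Mul(7, 3), 2))), Mul(-1, -2217)) = Add(Add(210, Mul(-9, 21), Mul(Rational(-1, 3), Pow(21, 2))), 2217) = Add(Add(210, -189, Mul(Rational(-1, 3), 441)), 2217) = Add(Add(210, -189, -147), 2217) = Add(-126, 2217) = 2091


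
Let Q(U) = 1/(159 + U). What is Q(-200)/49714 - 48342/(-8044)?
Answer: 12316779208/2049484507 ≈ 6.0097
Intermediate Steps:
Q(-200)/49714 - 48342/(-8044) = 1/((159 - 200)*49714) - 48342/(-8044) = (1/49714)/(-41) - 48342*(-1/8044) = -1/41*1/49714 + 24171/4022 = -1/2038274 + 24171/4022 = 12316779208/2049484507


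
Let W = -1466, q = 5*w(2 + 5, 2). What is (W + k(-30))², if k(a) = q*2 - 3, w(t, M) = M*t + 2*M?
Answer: 1661521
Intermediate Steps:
w(t, M) = 2*M + M*t
q = 90 (q = 5*(2*(2 + (2 + 5))) = 5*(2*(2 + 7)) = 5*(2*9) = 5*18 = 90)
k(a) = 177 (k(a) = 90*2 - 3 = 180 - 3 = 177)
(W + k(-30))² = (-1466 + 177)² = (-1289)² = 1661521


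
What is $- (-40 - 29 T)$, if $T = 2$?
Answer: $98$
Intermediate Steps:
$- (-40 - 29 T) = - (-40 - 58) = \left(-1\right) \left(-98\right) = 98$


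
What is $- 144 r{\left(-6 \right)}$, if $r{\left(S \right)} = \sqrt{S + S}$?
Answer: $- 288 i \sqrt{3} \approx - 498.83 i$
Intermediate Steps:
$r{\left(S \right)} = \sqrt{2} \sqrt{S}$ ($r{\left(S \right)} = \sqrt{2 S} = \sqrt{2} \sqrt{S}$)
$- 144 r{\left(-6 \right)} = - 144 \sqrt{2} \sqrt{-6} = - 144 \sqrt{2} i \sqrt{6} = - 144 \cdot 2 i \sqrt{3} = - 288 i \sqrt{3}$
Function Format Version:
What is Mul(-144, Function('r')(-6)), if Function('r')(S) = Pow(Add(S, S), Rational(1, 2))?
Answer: Mul(-288, I, Pow(3, Rational(1, 2))) ≈ Mul(-498.83, I)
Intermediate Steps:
Function('r')(S) = Mul(Pow(2, Rational(1, 2)), Pow(S, Rational(1, 2))) (Function('r')(S) = Pow(Mul(2, S), Rational(1, 2)) = Mul(Pow(2, Rational(1, 2)), Pow(S, Rational(1, 2))))
Mul(-144, Function('r')(-6)) = Mul(-144, Mul(Pow(2, Rational(1, 2)), Pow(-6, Rational(1, 2)))) = Mul(-144, Mul(Pow(2, Rational(1, 2)), Mul(I, Pow(6, Rational(1, 2))))) = Mul(-144, Mul(2, I, Pow(3, Rational(1, 2)))) = Mul(-288, I, Pow(3, Rational(1, 2)))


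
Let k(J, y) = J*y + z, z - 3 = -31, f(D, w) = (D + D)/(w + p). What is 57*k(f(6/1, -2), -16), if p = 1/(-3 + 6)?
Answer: 24852/5 ≈ 4970.4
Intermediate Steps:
p = ⅓ (p = 1/3 = ⅓ ≈ 0.33333)
f(D, w) = 2*D/(⅓ + w) (f(D, w) = (D + D)/(w + ⅓) = (2*D)/(⅓ + w) = 2*D/(⅓ + w))
z = -28 (z = 3 - 31 = -28)
k(J, y) = -28 + J*y (k(J, y) = J*y - 28 = -28 + J*y)
57*k(f(6/1, -2), -16) = 57*(-28 + (6*(6/1)/(1 + 3*(-2)))*(-16)) = 57*(-28 + (6*(6*1)/(1 - 6))*(-16)) = 57*(-28 + (6*6/(-5))*(-16)) = 57*(-28 + (6*6*(-⅕))*(-16)) = 57*(-28 - 36/5*(-16)) = 57*(-28 + 576/5) = 57*(436/5) = 24852/5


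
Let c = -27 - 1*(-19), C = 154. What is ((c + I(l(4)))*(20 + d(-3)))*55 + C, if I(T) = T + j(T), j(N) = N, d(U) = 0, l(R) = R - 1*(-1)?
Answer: 2354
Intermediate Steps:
l(R) = 1 + R (l(R) = R + 1 = 1 + R)
c = -8 (c = -27 + 19 = -8)
I(T) = 2*T (I(T) = T + T = 2*T)
((c + I(l(4)))*(20 + d(-3)))*55 + C = ((-8 + 2*(1 + 4))*(20 + 0))*55 + 154 = ((-8 + 2*5)*20)*55 + 154 = ((-8 + 10)*20)*55 + 154 = (2*20)*55 + 154 = 40*55 + 154 = 2200 + 154 = 2354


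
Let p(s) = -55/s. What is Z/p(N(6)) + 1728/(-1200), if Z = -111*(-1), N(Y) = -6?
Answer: 2934/275 ≈ 10.669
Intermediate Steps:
Z = 111
Z/p(N(6)) + 1728/(-1200) = 111/((-55/(-6))) + 1728/(-1200) = 111/((-55*(-1/6))) + 1728*(-1/1200) = 111/(55/6) - 36/25 = 111*(6/55) - 36/25 = 666/55 - 36/25 = 2934/275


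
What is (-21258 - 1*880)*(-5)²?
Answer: -553450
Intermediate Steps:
(-21258 - 1*880)*(-5)² = (-21258 - 880)*25 = -22138*25 = -553450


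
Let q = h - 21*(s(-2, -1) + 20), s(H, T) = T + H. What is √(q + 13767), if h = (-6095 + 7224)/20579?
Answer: √5679094415501/20579 ≈ 115.80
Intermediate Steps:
s(H, T) = H + T
h = 1129/20579 (h = 1129*(1/20579) = 1129/20579 ≈ 0.054862)
q = -7345574/20579 (q = 1129/20579 - 21*((-2 - 1) + 20) = 1129/20579 - 21*(-3 + 20) = 1129/20579 - 21*17 = 1129/20579 - 357 = -7345574/20579 ≈ -356.95)
√(q + 13767) = √(-7345574/20579 + 13767) = √(275965519/20579) = √5679094415501/20579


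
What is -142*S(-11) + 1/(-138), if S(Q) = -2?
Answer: 39191/138 ≈ 283.99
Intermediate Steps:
-142*S(-11) + 1/(-138) = -142*(-2) + 1/(-138) = 284 - 1/138 = 39191/138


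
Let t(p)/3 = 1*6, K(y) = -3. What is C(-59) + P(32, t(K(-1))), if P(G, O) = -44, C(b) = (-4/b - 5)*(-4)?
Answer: -1432/59 ≈ -24.271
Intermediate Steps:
C(b) = 20 + 16/b (C(b) = (-5 - 4/b)*(-4) = 20 + 16/b)
t(p) = 18 (t(p) = 3*(1*6) = 3*6 = 18)
C(-59) + P(32, t(K(-1))) = (20 + 16/(-59)) - 44 = (20 + 16*(-1/59)) - 44 = (20 - 16/59) - 44 = 1164/59 - 44 = -1432/59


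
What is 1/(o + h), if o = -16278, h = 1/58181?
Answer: -58181/947070317 ≈ -6.1433e-5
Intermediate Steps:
h = 1/58181 ≈ 1.7188e-5
1/(o + h) = 1/(-16278 + 1/58181) = 1/(-947070317/58181) = -58181/947070317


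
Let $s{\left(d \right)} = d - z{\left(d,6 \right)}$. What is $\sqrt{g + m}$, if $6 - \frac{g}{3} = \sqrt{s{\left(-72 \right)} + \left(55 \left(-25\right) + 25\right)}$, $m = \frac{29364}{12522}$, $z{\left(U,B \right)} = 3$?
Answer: $\frac{\sqrt{88614020 - 65333535 i \sqrt{57}}}{2087} \approx 8.2282 - 6.8817 i$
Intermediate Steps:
$m = \frac{4894}{2087}$ ($m = 29364 \cdot \frac{1}{12522} = \frac{4894}{2087} \approx 2.345$)
$s{\left(d \right)} = -3 + d$ ($s{\left(d \right)} = d - 3 = -3 + d$)
$g = 18 - 15 i \sqrt{57}$ ($g = 18 - 3 \sqrt{\left(-3 - 72\right) + \left(55 \left(-25\right) + 25\right)} = 18 - 3 \sqrt{-75 + \left(-1375 + 25\right)} = 18 - 3 \sqrt{-75 - 1350} = 18 - 3 \sqrt{-1425} = 18 - 3 \cdot 5 i \sqrt{57} = 18 - 15 i \sqrt{57} \approx 18.0 - 113.25 i$)
$\sqrt{g + m} = \sqrt{\left(18 - 15 i \sqrt{57}\right) + \frac{4894}{2087}} = \sqrt{\frac{42460}{2087} - 15 i \sqrt{57}}$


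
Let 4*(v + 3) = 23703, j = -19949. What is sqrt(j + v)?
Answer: 7*I*sqrt(1145)/2 ≈ 118.43*I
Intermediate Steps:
v = 23691/4 (v = -3 + (1/4)*23703 = -3 + 23703/4 = 23691/4 ≈ 5922.8)
sqrt(j + v) = sqrt(-19949 + 23691/4) = sqrt(-56105/4) = 7*I*sqrt(1145)/2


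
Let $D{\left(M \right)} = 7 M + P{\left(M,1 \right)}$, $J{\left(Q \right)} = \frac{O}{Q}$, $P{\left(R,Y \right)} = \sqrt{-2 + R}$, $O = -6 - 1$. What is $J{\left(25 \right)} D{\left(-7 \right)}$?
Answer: $\frac{343}{25} - \frac{21 i}{25} \approx 13.72 - 0.84 i$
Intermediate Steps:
$O = -7$
$J{\left(Q \right)} = - \frac{7}{Q}$
$D{\left(M \right)} = \sqrt{-2 + M} + 7 M$ ($D{\left(M \right)} = 7 M + \sqrt{-2 + M} = \sqrt{-2 + M} + 7 M$)
$J{\left(25 \right)} D{\left(-7 \right)} = - \frac{7}{25} \left(\sqrt{-2 - 7} + 7 \left(-7\right)\right) = \left(-7\right) \frac{1}{25} \left(\sqrt{-9} - 49\right) = - \frac{7 \left(3 i - 49\right)}{25} = - \frac{7 \left(-49 + 3 i\right)}{25} = \frac{343}{25} - \frac{21 i}{25}$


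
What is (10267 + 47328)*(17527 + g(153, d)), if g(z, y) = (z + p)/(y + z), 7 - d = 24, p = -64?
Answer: 137292714795/136 ≈ 1.0095e+9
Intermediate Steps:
d = -17 (d = 7 - 1*24 = 7 - 24 = -17)
g(z, y) = (-64 + z)/(y + z) (g(z, y) = (z - 64)/(y + z) = (-64 + z)/(y + z))
(10267 + 47328)*(17527 + g(153, d)) = (10267 + 47328)*(17527 + (-64 + 153)/(-17 + 153)) = 57595*(17527 + 89/136) = 57595*(2383761/136) = 137292714795/136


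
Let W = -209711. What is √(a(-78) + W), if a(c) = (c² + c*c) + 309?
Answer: I*√197234 ≈ 444.11*I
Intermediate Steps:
a(c) = 309 + 2*c² (a(c) = (c² + c²) + 309 = 2*c² + 309 = 309 + 2*c²)
√(a(-78) + W) = √((309 + 2*(-78)²) - 209711) = √((309 + 2*6084) - 209711) = √((309 + 12168) - 209711) = √(12477 - 209711) = √(-197234) = I*√197234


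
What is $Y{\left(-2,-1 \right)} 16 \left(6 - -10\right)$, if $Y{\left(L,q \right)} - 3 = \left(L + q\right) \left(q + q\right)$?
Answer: $2304$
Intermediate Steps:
$Y{\left(L,q \right)} = 3 + 2 q \left(L + q\right)$ ($Y{\left(L,q \right)} = 3 + \left(L + q\right) \left(q + q\right) = 3 + \left(L + q\right) 2 q = 3 + 2 q \left(L + q\right)$)
$Y{\left(-2,-1 \right)} 16 \left(6 - -10\right) = \left(3 + 2 \left(-1\right)^{2} + 2 \left(-2\right) \left(-1\right)\right) 16 \left(6 - -10\right) = \left(3 + 2 \cdot 1 + 4\right) 16 \left(6 + 10\right) = \left(3 + 2 + 4\right) 16 \cdot 16 = 9 \cdot 16 \cdot 16 = 144 \cdot 16 = 2304$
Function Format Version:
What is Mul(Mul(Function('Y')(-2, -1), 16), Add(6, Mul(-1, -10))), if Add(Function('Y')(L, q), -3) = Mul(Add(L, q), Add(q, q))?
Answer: 2304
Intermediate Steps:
Function('Y')(L, q) = Add(3, Mul(2, q, Add(L, q))) (Function('Y')(L, q) = Add(3, Mul(Add(L, q), Add(q, q))) = Add(3, Mul(Add(L, q), Mul(2, q))) = Add(3, Mul(2, q, Add(L, q))))
Mul(Mul(Function('Y')(-2, -1), 16), Add(6, Mul(-1, -10))) = Mul(Mul(Add(3, Mul(2, Pow(-1, 2)), Mul(2, -2, -1)), 16), Add(6, Mul(-1, -10))) = Mul(Mul(Add(3, Mul(2, 1), 4), 16), Add(6, 10)) = Mul(Mul(Add(3, 2, 4), 16), 16) = Mul(Mul(9, 16), 16) = Mul(144, 16) = 2304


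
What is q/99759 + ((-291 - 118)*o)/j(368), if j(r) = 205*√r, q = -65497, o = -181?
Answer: -65497/99759 + 74029*√23/18860 ≈ 18.168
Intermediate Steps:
q/99759 + ((-291 - 118)*o)/j(368) = -65497/99759 + ((-291 - 118)*(-181))/((205*√368)) = -65497*1/99759 + (-409*(-181))/((205*(4*√23))) = -65497/99759 + 74029/((820*√23)) = -65497/99759 + 74029*(√23/18860) = -65497/99759 + 74029*√23/18860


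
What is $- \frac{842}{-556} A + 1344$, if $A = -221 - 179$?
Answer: $\frac{102616}{139} \approx 738.24$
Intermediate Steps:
$A = -400$
$- \frac{842}{-556} A + 1344 = - \frac{842}{-556} \left(-400\right) + 1344 = \left(-842\right) \left(- \frac{1}{556}\right) \left(-400\right) + 1344 = \frac{421}{278} \left(-400\right) + 1344 = - \frac{84200}{139} + 1344 = \frac{102616}{139}$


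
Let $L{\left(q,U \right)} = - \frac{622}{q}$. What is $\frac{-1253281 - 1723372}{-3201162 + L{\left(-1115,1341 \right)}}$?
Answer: $\frac{3318968095}{3569295008} \approx 0.92987$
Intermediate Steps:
$\frac{-1253281 - 1723372}{-3201162 + L{\left(-1115,1341 \right)}} = \frac{-1253281 - 1723372}{-3201162 - \frac{622}{-1115}} = - \frac{2976653}{-3201162 - - \frac{622}{1115}} = - \frac{2976653}{-3201162 + \frac{622}{1115}} = - \frac{2976653}{- \frac{3569295008}{1115}} = \left(-2976653\right) \left(- \frac{1115}{3569295008}\right) = \frac{3318968095}{3569295008}$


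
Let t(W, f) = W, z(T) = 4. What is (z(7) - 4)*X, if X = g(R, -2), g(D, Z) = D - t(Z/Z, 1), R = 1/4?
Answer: 0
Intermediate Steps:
R = 1/4 ≈ 0.25000
g(D, Z) = -1 + D (g(D, Z) = D - Z/Z = D - 1*1 = D - 1 = -1 + D)
X = -3/4 (X = -1 + 1/4 = -3/4 ≈ -0.75000)
(z(7) - 4)*X = (4 - 4)*(-3/4) = 0*(-3/4) = 0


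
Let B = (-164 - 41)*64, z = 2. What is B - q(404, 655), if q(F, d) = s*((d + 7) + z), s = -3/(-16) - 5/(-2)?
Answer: -29809/2 ≈ -14905.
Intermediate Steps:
s = 43/16 (s = -3*(-1/16) - 5*(-1/2) = 3/16 + 5/2 = 43/16 ≈ 2.6875)
B = -13120 (B = -205*64 = -13120)
q(F, d) = 387/16 + 43*d/16 (q(F, d) = 43*((d + 7) + 2)/16 = 43*((7 + d) + 2)/16 = 43*(9 + d)/16 = 387/16 + 43*d/16)
B - q(404, 655) = -13120 - (387/16 + (43/16)*655) = -13120 - (387/16 + 28165/16) = -13120 - 1*3569/2 = -13120 - 3569/2 = -29809/2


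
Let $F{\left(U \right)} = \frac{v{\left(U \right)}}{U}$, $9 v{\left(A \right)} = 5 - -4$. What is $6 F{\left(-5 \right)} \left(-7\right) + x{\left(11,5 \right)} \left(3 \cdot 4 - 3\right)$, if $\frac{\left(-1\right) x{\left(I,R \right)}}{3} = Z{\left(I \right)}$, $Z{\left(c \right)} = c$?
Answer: $- \frac{1443}{5} \approx -288.6$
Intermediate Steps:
$x{\left(I,R \right)} = - 3 I$
$v{\left(A \right)} = 1$ ($v{\left(A \right)} = \frac{5 - -4}{9} = \frac{5 + 4}{9} = \frac{1}{9} \cdot 9 = 1$)
$F{\left(U \right)} = \frac{1}{U}$ ($F{\left(U \right)} = 1 \frac{1}{U} = \frac{1}{U}$)
$6 F{\left(-5 \right)} \left(-7\right) + x{\left(11,5 \right)} \left(3 \cdot 4 - 3\right) = \frac{6}{-5} \left(-7\right) + \left(-3\right) 11 \left(3 \cdot 4 - 3\right) = 6 \left(- \frac{1}{5}\right) \left(-7\right) - 33 \left(12 - 3\right) = \left(- \frac{6}{5}\right) \left(-7\right) - 297 = \frac{42}{5} - 297 = - \frac{1443}{5}$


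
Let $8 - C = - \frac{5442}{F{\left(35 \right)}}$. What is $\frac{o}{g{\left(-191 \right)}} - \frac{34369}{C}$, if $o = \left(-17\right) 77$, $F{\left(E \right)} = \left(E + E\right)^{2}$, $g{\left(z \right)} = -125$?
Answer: $- \frac{10496288061}{2790125} \approx -3761.9$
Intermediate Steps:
$F{\left(E \right)} = 4 E^{2}$ ($F{\left(E \right)} = \left(2 E\right)^{2} = 4 E^{2}$)
$C = \frac{22321}{2450}$ ($C = 8 - - \frac{5442}{4 \cdot 35^{2}} = 8 - - \frac{5442}{4 \cdot 1225} = 8 - - \frac{5442}{4900} = 8 - \left(-5442\right) \frac{1}{4900} = 8 - - \frac{2721}{2450} = 8 + \frac{2721}{2450} = \frac{22321}{2450} \approx 9.1106$)
$o = -1309$
$\frac{o}{g{\left(-191 \right)}} - \frac{34369}{C} = - \frac{1309}{-125} - \frac{34369}{\frac{22321}{2450}} = \left(-1309\right) \left(- \frac{1}{125}\right) - \frac{84204050}{22321} = \frac{1309}{125} - \frac{84204050}{22321} = - \frac{10496288061}{2790125}$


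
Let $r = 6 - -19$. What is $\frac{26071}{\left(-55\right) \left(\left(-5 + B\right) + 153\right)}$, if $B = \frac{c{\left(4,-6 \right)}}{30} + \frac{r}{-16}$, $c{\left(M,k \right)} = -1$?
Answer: $- \frac{1251408}{386507} \approx -3.2377$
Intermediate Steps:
$r = 25$ ($r = 6 + 19 = 25$)
$B = - \frac{383}{240}$ ($B = - \frac{1}{30} + \frac{25}{-16} = \left(-1\right) \frac{1}{30} + 25 \left(- \frac{1}{16}\right) = - \frac{1}{30} - \frac{25}{16} = - \frac{383}{240} \approx -1.5958$)
$\frac{26071}{\left(-55\right) \left(\left(-5 + B\right) + 153\right)} = \frac{26071}{\left(-55\right) \left(\left(-5 - \frac{383}{240}\right) + 153\right)} = \frac{26071}{\left(-55\right) \left(- \frac{1583}{240} + 153\right)} = \frac{26071}{\left(-55\right) \frac{35137}{240}} = \frac{26071}{- \frac{386507}{48}} = 26071 \left(- \frac{48}{386507}\right) = - \frac{1251408}{386507}$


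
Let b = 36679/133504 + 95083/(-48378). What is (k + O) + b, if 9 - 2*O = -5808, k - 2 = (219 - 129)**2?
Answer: 35551059010603/3229328256 ≈ 11009.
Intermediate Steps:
b = -5459752085/3229328256 (b = 36679*(1/133504) + 95083*(-1/48378) = 36679/133504 - 95083/48378 = -5459752085/3229328256 ≈ -1.6907)
k = 8102 (k = 2 + (219 - 129)**2 = 2 + 90**2 = 2 + 8100 = 8102)
O = 5817/2 (O = 9/2 - 1/2*(-5808) = 9/2 + 2904 = 5817/2 ≈ 2908.5)
(k + O) + b = (8102 + 5817/2) - 5459752085/3229328256 = 22021/2 - 5459752085/3229328256 = 35551059010603/3229328256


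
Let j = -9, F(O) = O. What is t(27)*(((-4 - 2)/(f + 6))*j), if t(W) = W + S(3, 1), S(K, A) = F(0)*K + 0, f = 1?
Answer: 1458/7 ≈ 208.29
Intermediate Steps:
S(K, A) = 0 (S(K, A) = 0*K + 0 = 0 + 0 = 0)
t(W) = W (t(W) = W + 0 = W)
t(27)*(((-4 - 2)/(f + 6))*j) = 27*(((-4 - 2)/(1 + 6))*(-9)) = 27*(-6/7*(-9)) = 27*(54/7) = 1458/7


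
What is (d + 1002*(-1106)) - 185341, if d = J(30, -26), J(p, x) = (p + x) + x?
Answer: -1293575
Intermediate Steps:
J(p, x) = p + 2*x
d = -22 (d = 30 + 2*(-26) = 30 - 52 = -22)
(d + 1002*(-1106)) - 185341 = (-22 + 1002*(-1106)) - 185341 = (-22 - 1108212) - 185341 = -1108234 - 185341 = -1293575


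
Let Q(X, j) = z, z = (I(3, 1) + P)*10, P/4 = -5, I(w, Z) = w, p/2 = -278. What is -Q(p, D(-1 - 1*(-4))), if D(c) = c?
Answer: 170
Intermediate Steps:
p = -556 (p = 2*(-278) = -556)
P = -20 (P = 4*(-5) = -20)
z = -170 (z = (3 - 20)*10 = -17*10 = -170)
Q(X, j) = -170
-Q(p, D(-1 - 1*(-4))) = -1*(-170) = 170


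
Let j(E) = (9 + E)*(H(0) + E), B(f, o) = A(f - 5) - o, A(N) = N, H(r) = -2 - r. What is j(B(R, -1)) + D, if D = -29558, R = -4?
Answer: -29568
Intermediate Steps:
B(f, o) = -5 + f - o (B(f, o) = (f - 5) - o = (-5 + f) - o = -5 + f - o)
j(E) = (-2 + E)*(9 + E) (j(E) = (9 + E)*((-2 - 1*0) + E) = (9 + E)*((-2 + 0) + E) = (9 + E)*(-2 + E) = (-2 + E)*(9 + E))
j(B(R, -1)) + D = (-18 + (-5 - 4 - 1*(-1))² + 7*(-5 - 4 - 1*(-1))) - 29558 = (-18 + (-5 - 4 + 1)² + 7*(-5 - 4 + 1)) - 29558 = (-18 + (-8)² + 7*(-8)) - 29558 = (-18 + 64 - 56) - 29558 = -10 - 29558 = -29568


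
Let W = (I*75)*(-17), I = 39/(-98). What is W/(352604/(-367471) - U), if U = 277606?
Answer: -1218166365/666481712596 ≈ -0.0018278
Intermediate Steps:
I = -39/98 (I = 39*(-1/98) = -39/98 ≈ -0.39796)
W = 49725/98 (W = -39/98*75*(-17) = -2925/98*(-17) = 49725/98 ≈ 507.40)
W/(352604/(-367471) - U) = 49725/(98*(352604/(-367471) - 1*277606)) = 49725/(98*(352604*(-1/367471) - 277606)) = 49725/(98*(-352604/367471 - 277606)) = 49725/(98*(-102012507030/367471)) = (49725/98)*(-367471/102012507030) = -1218166365/666481712596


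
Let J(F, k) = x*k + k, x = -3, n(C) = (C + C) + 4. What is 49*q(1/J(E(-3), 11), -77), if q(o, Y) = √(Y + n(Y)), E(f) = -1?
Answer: 49*I*√227 ≈ 738.26*I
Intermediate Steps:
n(C) = 4 + 2*C (n(C) = 2*C + 4 = 4 + 2*C)
J(F, k) = -2*k (J(F, k) = -3*k + k = -2*k)
q(o, Y) = √(4 + 3*Y) (q(o, Y) = √(Y + (4 + 2*Y)) = √(4 + 3*Y))
49*q(1/J(E(-3), 11), -77) = 49*√(4 + 3*(-77)) = 49*√(4 - 231) = 49*√(-227) = 49*(I*√227) = 49*I*√227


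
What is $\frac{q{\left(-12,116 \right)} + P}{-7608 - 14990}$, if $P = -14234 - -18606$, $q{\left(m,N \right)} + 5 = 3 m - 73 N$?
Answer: $\frac{4137}{22598} \approx 0.18307$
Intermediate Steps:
$q{\left(m,N \right)} = -5 - 73 N + 3 m$ ($q{\left(m,N \right)} = -5 - \left(- 3 m + 73 N\right) = -5 - 73 N + 3 m$)
$P = 4372$ ($P = -14234 + 18606 = 4372$)
$\frac{q{\left(-12,116 \right)} + P}{-7608 - 14990} = \frac{\left(-5 - 8468 + 3 \left(-12\right)\right) + 4372}{-7608 - 14990} = \frac{\left(-5 - 8468 - 36\right) + 4372}{-22598} = \left(-8509 + 4372\right) \left(- \frac{1}{22598}\right) = \left(-4137\right) \left(- \frac{1}{22598}\right) = \frac{4137}{22598}$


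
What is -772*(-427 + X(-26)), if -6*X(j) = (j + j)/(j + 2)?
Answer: 2969305/9 ≈ 3.2992e+5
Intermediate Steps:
X(j) = -j/(3*(2 + j)) (X(j) = -(j + j)/(6*(j + 2)) = -2*j/(6*(2 + j)) = -j/(3*(2 + j)))
-772*(-427 + X(-26)) = -772*(-427 - 1*(-26)/(6 + 3*(-26))) = -772*(-427 - 1*(-26)/(6 - 78)) = -772*(-427 - 1*(-26)/(-72)) = -772*(-427 - 1*(-26)*(-1/72)) = -772*(-427 - 13/36) = -772*(-15385/36) = 2969305/9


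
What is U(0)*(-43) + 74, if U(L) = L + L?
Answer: 74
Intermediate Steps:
U(L) = 2*L
U(0)*(-43) + 74 = (2*0)*(-43) + 74 = 0*(-43) + 74 = 0 + 74 = 74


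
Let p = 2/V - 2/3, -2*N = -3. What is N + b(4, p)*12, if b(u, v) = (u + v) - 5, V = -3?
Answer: -53/2 ≈ -26.500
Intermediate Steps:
N = 3/2 (N = -½*(-3) = 3/2 ≈ 1.5000)
p = -4/3 (p = 2/(-3) - 2/3 = 2*(-⅓) - 2*⅓ = -⅔ - ⅔ = -4/3 ≈ -1.3333)
b(u, v) = -5 + u + v
N + b(4, p)*12 = 3/2 + (-5 + 4 - 4/3)*12 = 3/2 - 7/3*12 = 3/2 - 28 = -53/2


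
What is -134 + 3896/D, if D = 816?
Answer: -13181/102 ≈ -129.23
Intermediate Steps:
-134 + 3896/D = -134 + 3896/816 = -134 + 3896*(1/816) = -134 + 487/102 = -13181/102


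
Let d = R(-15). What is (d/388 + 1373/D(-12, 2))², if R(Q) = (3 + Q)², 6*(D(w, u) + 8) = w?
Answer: 17641418041/940900 ≈ 18750.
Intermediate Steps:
D(w, u) = -8 + w/6
d = 144 (d = (3 - 15)² = (-12)² = 144)
(d/388 + 1373/D(-12, 2))² = (144/388 + 1373/(-8 + (⅙)*(-12)))² = (144*(1/388) + 1373/(-8 - 2))² = (36/97 + 1373/(-10))² = (36/97 + 1373*(-⅒))² = (36/97 - 1373/10)² = (-132821/970)² = 17641418041/940900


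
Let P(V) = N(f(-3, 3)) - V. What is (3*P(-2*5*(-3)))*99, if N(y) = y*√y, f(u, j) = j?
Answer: -8910 + 891*√3 ≈ -7366.7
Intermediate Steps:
N(y) = y^(3/2)
P(V) = -V + 3*√3 (P(V) = 3^(3/2) - V = 3*√3 - V = -V + 3*√3)
(3*P(-2*5*(-3)))*99 = (3*(-(-2*5)*(-3) + 3*√3))*99 = (3*(-(-10)*(-3) + 3*√3))*99 = (3*(-1*30 + 3*√3))*99 = (3*(-30 + 3*√3))*99 = (-90 + 9*√3)*99 = -8910 + 891*√3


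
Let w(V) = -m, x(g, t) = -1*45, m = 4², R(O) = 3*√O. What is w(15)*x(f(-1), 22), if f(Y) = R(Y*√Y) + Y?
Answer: 720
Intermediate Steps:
m = 16
f(Y) = Y + 3*√(Y^(3/2)) (f(Y) = 3*√(Y*√Y) + Y = 3*√(Y^(3/2)) + Y = Y + 3*√(Y^(3/2)))
x(g, t) = -45
w(V) = -16 (w(V) = -1*16 = -16)
w(15)*x(f(-1), 22) = -16*(-45) = 720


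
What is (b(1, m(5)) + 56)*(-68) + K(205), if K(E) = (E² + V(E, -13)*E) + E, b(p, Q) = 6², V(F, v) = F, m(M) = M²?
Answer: 77999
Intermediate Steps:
b(p, Q) = 36
K(E) = E + 2*E² (K(E) = (E² + E*E) + E = (E² + E²) + E = 2*E² + E = E + 2*E²)
(b(1, m(5)) + 56)*(-68) + K(205) = (36 + 56)*(-68) + 205*(1 + 2*205) = 92*(-68) + 205*(1 + 410) = -6256 + 205*411 = -6256 + 84255 = 77999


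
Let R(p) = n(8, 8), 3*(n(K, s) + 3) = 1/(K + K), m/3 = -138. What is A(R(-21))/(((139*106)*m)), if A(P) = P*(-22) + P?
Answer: -1001/97598016 ≈ -1.0256e-5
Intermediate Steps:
m = -414 (m = 3*(-138) = -414)
n(K, s) = -3 + 1/(6*K) (n(K, s) = -3 + 1/(3*(K + K)) = -3 + 1/(3*((2*K))) = -3 + (1/(2*K))/3 = -3 + 1/(6*K))
R(p) = -143/48 (R(p) = -3 + (⅙)/8 = -3 + (⅙)*(⅛) = -3 + 1/48 = -143/48)
A(P) = -21*P (A(P) = -22*P + P = -21*P)
A(R(-21))/(((139*106)*m)) = (-21*(-143/48))/(((139*106)*(-414))) = 1001/(16*((14734*(-414)))) = (1001/16)/(-6099876) = (1001/16)*(-1/6099876) = -1001/97598016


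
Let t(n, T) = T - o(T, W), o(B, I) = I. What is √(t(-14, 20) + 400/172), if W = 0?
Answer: 8*√645/43 ≈ 4.7250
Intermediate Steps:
t(n, T) = T (t(n, T) = T - 1*0 = T + 0 = T)
√(t(-14, 20) + 400/172) = √(20 + 400/172) = √(20 + 400*(1/172)) = √(20 + 100/43) = √(960/43) = 8*√645/43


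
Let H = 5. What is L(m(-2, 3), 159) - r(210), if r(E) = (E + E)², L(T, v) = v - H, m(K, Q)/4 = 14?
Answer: -176246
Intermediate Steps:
m(K, Q) = 56 (m(K, Q) = 4*14 = 56)
L(T, v) = -5 + v (L(T, v) = v - 1*5 = v - 5 = -5 + v)
r(E) = 4*E² (r(E) = (2*E)² = 4*E²)
L(m(-2, 3), 159) - r(210) = (-5 + 159) - 4*210² = 154 - 4*44100 = 154 - 1*176400 = 154 - 176400 = -176246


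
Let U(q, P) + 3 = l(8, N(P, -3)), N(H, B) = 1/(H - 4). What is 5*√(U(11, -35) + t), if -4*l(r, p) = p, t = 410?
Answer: 5*√2476227/78 ≈ 100.87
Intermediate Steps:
N(H, B) = 1/(-4 + H)
l(r, p) = -p/4
U(q, P) = -3 - 1/(4*(-4 + P))
5*√(U(11, -35) + t) = 5*√((47 - 12*(-35))/(4*(-4 - 35)) + 410) = 5*√((¼)*(47 + 420)/(-39) + 410) = 5*√((¼)*(-1/39)*467 + 410) = 5*√(-467/156 + 410) = 5*√(63493/156) = 5*(√2476227/78) = 5*√2476227/78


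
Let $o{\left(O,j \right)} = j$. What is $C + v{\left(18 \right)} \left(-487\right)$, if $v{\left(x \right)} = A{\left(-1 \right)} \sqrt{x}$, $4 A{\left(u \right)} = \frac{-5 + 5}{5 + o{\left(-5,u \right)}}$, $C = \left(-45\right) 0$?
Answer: $0$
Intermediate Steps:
$C = 0$
$A{\left(u \right)} = 0$ ($A{\left(u \right)} = \frac{\left(-5 + 5\right) \frac{1}{5 + u}}{4} = \frac{0 \frac{1}{5 + u}}{4} = \frac{1}{4} \cdot 0 = 0$)
$v{\left(x \right)} = 0$ ($v{\left(x \right)} = 0 \sqrt{x} = 0$)
$C + v{\left(18 \right)} \left(-487\right) = 0 + 0 \left(-487\right) = 0 + 0 = 0$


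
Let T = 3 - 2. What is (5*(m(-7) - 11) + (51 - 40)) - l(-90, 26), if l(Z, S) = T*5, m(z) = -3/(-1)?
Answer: -34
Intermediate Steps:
T = 1
m(z) = 3 (m(z) = -3*(-1) = 3)
l(Z, S) = 5 (l(Z, S) = 1*5 = 5)
(5*(m(-7) - 11) + (51 - 40)) - l(-90, 26) = (5*(3 - 11) + (51 - 40)) - 1*5 = (5*(-8) + 11) - 5 = (-40 + 11) - 5 = -29 - 5 = -34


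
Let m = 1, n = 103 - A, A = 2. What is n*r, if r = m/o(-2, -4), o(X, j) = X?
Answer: -101/2 ≈ -50.500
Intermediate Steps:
n = 101 (n = 103 - 1*2 = 103 - 2 = 101)
r = -1/2 (r = 1/(-2) = 1*(-1/2) = -1/2 ≈ -0.50000)
n*r = 101*(-1/2) = -101/2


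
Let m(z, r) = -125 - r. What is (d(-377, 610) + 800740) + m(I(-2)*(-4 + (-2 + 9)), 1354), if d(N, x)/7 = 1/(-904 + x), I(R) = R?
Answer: 33568961/42 ≈ 7.9926e+5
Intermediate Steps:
d(N, x) = 7/(-904 + x)
(d(-377, 610) + 800740) + m(I(-2)*(-4 + (-2 + 9)), 1354) = (7/(-904 + 610) + 800740) + (-125 - 1*1354) = (7/(-294) + 800740) + (-125 - 1354) = (7*(-1/294) + 800740) - 1479 = (-1/42 + 800740) - 1479 = 33631079/42 - 1479 = 33568961/42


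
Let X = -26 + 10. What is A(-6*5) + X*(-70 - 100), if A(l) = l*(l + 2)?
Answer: 3560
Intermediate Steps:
A(l) = l*(2 + l)
X = -16
A(-6*5) + X*(-70 - 100) = (-6*5)*(2 - 6*5) - 16*(-70 - 100) = -30*(2 - 30) - 16*(-170) = -30*(-28) + 2720 = 840 + 2720 = 3560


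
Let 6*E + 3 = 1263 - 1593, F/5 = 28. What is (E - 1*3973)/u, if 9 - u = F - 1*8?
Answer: 8057/246 ≈ 32.752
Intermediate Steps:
F = 140 (F = 5*28 = 140)
E = -111/2 (E = -½ + (1263 - 1593)/6 = -½ + (⅙)*(-330) = -½ - 55 = -111/2 ≈ -55.500)
u = -123 (u = 9 - (140 - 1*8) = 9 - (140 - 8) = 9 - 1*132 = 9 - 132 = -123)
(E - 1*3973)/u = (-111/2 - 1*3973)/(-123) = -(-111/2 - 3973)/123 = -1/123*(-8057/2) = 8057/246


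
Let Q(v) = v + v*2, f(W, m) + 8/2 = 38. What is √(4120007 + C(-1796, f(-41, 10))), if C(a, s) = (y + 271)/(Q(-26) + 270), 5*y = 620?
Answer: √2373125217/24 ≈ 2029.8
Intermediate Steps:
y = 124 (y = (⅕)*620 = 124)
f(W, m) = 34 (f(W, m) = -4 + 38 = 34)
Q(v) = 3*v (Q(v) = v + 2*v = 3*v)
C(a, s) = 395/192 (C(a, s) = (124 + 271)/(3*(-26) + 270) = 395/(-78 + 270) = 395/192)
√(4120007 + C(-1796, f(-41, 10))) = √(4120007 + 395/192) = √(791041739/192) = √2373125217/24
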